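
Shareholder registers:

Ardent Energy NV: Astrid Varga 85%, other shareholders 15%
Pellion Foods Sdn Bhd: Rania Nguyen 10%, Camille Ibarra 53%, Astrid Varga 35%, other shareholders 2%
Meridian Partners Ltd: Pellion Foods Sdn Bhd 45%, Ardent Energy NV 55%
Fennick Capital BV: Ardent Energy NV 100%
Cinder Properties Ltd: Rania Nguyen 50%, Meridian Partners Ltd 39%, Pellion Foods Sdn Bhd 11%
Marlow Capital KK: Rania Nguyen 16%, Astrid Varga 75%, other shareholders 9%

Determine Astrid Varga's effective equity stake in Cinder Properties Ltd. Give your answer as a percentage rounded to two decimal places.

28.23%

Astrid reaches Cinder along 3 paths.
Via Pellion → Meridian: 35% × 45% × 39% = 6.1425%.
Via Ardent → Meridian: 85% × 55% × 39% = 18.2325%.
Via Pellion: 35% × 11% = 3.85%.
Total: 6.1425% + 18.2325% + 3.85% = 28.225%.
Rounded: 28.23%.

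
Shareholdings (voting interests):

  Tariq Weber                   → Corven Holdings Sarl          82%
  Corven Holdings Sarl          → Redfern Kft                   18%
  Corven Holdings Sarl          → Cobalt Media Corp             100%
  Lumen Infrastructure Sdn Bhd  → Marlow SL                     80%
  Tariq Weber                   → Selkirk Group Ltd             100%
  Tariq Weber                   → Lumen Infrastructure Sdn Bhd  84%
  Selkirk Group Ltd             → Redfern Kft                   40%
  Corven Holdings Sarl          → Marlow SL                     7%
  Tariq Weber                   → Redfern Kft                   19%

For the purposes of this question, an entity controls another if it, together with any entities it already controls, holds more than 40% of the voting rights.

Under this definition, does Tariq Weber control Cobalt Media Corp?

Yes

Tariq holds 82% of Corven, so Tariq controls Corven.
Corven holds 100% of Cobalt, so Tariq controls Cobalt.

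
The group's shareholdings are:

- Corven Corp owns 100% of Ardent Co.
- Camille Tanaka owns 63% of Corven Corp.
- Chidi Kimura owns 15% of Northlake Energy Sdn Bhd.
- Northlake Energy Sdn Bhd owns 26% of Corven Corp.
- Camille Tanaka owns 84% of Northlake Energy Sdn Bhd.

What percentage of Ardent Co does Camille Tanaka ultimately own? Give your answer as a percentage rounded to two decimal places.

84.84%

Camille reaches Ardent along 2 paths.
Via Corven: 63% × 100% = 63%.
Via Northlake → Corven: 84% × 26% × 100% = 21.84%.
Total: 63% + 21.84% = 84.84%.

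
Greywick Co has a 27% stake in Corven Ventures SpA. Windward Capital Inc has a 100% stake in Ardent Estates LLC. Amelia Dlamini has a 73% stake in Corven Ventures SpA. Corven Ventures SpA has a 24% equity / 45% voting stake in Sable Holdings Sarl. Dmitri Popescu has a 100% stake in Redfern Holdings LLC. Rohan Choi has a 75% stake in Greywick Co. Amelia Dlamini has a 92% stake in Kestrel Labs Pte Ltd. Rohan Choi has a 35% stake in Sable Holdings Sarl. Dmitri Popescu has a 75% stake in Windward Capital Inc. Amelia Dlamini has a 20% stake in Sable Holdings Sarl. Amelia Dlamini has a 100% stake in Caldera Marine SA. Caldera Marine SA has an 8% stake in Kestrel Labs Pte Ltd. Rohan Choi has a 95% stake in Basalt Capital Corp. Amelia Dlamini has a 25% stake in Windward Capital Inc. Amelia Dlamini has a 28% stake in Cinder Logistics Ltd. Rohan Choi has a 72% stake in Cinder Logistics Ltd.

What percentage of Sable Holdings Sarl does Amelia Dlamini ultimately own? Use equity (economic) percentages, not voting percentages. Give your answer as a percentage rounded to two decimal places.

37.52%

Amelia reaches Sable along 2 paths.
Direct stake: 20% = 20%.
Via Corven: 73% × 24% = 17.52%.
Total: 20% + 17.52% = 37.52%.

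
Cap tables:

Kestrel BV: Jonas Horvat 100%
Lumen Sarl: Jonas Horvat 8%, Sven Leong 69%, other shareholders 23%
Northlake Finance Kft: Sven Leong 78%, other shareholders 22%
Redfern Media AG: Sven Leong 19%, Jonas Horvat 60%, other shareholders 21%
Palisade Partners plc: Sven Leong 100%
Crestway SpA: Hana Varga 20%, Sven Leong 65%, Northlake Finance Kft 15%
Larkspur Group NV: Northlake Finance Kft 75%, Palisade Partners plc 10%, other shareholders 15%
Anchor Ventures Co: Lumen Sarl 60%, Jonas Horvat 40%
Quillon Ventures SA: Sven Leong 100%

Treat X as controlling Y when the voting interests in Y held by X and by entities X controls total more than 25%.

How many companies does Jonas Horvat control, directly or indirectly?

3

Jonas holds 100% of Kestrel, so Jonas controls Kestrel.
Jonas holds 60% of Redfern, so Jonas controls Redfern.
Jonas holds 40% of Anchor, so Jonas controls Anchor.
No other company's threshold is met.
Jonas controls 3 companies.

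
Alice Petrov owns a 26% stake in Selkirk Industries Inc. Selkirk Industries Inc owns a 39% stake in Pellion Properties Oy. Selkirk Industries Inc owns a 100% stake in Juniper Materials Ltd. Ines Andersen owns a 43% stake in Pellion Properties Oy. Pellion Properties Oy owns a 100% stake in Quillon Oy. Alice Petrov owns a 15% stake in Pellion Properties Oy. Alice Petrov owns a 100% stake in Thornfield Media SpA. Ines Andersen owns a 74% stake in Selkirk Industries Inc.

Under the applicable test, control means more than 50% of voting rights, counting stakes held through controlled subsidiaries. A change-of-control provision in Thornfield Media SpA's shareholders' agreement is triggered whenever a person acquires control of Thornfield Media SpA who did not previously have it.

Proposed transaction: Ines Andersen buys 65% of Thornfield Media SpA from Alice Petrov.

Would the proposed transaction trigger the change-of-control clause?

The purchase adds only to Ines's holdings (Alice's stake shrinks), so Ines is the only person who could newly come to control Thornfield.
Ines holds 74% of Selkirk, so Ines controls Selkirk.
Ines and Selkirk together hold 43% + 39% = 82% of Pellion, so Ines controls Pellion.
Pellion holds 100% of Quillon, so Ines controls Quillon.
Selkirk holds 100% of Juniper, so Ines controls Juniper.
Neither Ines nor any entity Ines controls holds any voting interest in Thornfield.
So before the transaction, Ines does not control Thornfield.
After the purchase, Ines holds 65% of Thornfield directly, and Alice's stake falls to 35%.
Ines holds 65% of Thornfield, so Ines controls Thornfield.
Ines did not control Thornfield before and does after, so the clause is triggered.

Yes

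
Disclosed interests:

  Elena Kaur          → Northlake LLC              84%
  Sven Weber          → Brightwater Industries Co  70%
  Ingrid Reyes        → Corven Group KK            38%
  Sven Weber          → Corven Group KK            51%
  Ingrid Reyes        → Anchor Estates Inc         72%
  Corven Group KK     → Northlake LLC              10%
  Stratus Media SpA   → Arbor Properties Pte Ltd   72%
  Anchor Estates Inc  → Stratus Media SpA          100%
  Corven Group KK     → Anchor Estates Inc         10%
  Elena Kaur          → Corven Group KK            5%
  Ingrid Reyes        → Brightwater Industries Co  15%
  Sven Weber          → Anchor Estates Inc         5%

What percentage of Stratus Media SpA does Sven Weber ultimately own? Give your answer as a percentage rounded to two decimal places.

Sven reaches Stratus along 2 paths.
Via Corven → Anchor: 51% × 10% × 100% = 5.1%.
Via Anchor: 5% × 100% = 5%.
Total: 5.1% + 5% = 10.1%.
Rounded: 10.10%.

10.10%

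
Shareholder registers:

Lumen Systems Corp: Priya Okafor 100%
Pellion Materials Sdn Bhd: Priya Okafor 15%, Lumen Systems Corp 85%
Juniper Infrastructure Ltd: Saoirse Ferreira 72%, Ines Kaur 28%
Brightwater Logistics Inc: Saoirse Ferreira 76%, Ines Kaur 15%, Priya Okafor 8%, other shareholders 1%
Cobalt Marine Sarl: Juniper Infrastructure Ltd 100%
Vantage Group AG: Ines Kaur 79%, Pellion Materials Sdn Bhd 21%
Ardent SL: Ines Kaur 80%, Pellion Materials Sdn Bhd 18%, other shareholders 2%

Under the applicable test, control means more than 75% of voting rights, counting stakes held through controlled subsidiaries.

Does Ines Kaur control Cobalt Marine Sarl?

Ines holds 79% of Vantage, so Ines controls Vantage.
Ines holds 80% of Ardent, so Ines controls Ardent.
Neither Ines nor any entity Ines controls holds any voting interest in Cobalt.
So Ines does not control Cobalt.

No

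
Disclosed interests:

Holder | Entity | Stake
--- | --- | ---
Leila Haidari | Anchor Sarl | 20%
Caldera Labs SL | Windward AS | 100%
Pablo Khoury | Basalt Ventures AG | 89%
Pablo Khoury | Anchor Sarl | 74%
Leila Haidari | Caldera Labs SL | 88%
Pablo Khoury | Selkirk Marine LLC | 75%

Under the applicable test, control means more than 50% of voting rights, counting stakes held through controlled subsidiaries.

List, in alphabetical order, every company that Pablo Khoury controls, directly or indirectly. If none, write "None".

Pablo holds 75% of Selkirk, so Pablo controls Selkirk.
Pablo holds 89% of Basalt, so Pablo controls Basalt.
Pablo holds 74% of Anchor, so Pablo controls Anchor.
No other company's threshold is met.

Anchor Sarl, Basalt Ventures AG, Selkirk Marine LLC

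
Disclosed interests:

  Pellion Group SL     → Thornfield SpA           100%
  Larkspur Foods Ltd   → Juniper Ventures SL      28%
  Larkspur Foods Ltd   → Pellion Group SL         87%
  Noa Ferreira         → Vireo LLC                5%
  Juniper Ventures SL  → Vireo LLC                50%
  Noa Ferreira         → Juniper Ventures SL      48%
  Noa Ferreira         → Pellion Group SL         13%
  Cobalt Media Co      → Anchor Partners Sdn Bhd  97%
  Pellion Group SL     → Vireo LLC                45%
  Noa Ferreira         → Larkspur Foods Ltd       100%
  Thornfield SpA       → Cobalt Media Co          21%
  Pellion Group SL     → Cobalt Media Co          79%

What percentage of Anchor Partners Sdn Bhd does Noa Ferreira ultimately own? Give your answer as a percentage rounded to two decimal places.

97.00%

Noa reaches Anchor along 4 paths.
Via Larkspur → Pellion → Thornfield → Cobalt: 100% × 87% × 100% × 21% × 97% = 17.7219%.
Via Pellion → Thornfield → Cobalt: 13% × 100% × 21% × 97% = 2.6481%.
Via Larkspur → Pellion → Cobalt: 100% × 87% × 79% × 97% = 66.6681%.
Via Pellion → Cobalt: 13% × 79% × 97% = 9.9619%.
Total: 17.7219% + 2.6481% + 66.6681% + 9.9619% = 97%.
Rounded: 97.00%.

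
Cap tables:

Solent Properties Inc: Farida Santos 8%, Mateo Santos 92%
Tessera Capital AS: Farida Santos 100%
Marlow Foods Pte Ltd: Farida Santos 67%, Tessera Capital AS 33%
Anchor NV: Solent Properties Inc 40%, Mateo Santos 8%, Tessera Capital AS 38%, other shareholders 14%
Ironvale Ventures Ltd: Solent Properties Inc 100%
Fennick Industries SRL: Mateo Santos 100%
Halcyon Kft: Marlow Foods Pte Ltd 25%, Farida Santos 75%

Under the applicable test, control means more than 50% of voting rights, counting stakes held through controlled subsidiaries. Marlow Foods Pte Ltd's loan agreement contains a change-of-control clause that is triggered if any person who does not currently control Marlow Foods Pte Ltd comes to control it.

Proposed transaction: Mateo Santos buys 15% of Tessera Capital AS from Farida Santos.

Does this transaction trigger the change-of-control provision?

No

The purchase adds only to Mateo's holdings (Farida's stake shrinks), so Mateo is the only person who could newly come to control Marlow.
Mateo holds 92% of Solent, so Mateo controls Solent.
Solent holds 100% of Ironvale, so Mateo controls Ironvale.
Mateo holds 100% of Fennick, so Mateo controls Fennick.
Neither Mateo nor any entity Mateo controls holds any voting interest in Marlow.
So before the transaction, Mateo does not control Marlow.
After the purchase, Mateo holds 15% of Tessera directly, and Farida's stake falls to 85%.
Mateo's side now holds 15% of Tessera, not > 50%, so Mateo still does not control Tessera.
After the transaction, neither Mateo nor any entity Mateo controls holds a voting interest in Marlow, so Mateo still does not control it.
No new person acquires control, so the clause is not triggered.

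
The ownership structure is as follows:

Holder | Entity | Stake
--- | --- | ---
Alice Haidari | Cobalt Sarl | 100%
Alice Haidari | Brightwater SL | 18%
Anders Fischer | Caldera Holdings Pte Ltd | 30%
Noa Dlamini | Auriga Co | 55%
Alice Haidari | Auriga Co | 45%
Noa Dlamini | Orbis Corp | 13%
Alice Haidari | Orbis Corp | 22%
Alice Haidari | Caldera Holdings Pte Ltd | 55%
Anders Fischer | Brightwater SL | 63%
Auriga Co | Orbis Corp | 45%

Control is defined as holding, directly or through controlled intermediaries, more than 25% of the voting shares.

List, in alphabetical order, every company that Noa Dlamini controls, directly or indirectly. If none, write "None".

Auriga Co, Orbis Corp

Noa holds 55% of Auriga, so Noa controls Auriga.
Noa and Auriga together hold 13% + 45% = 58% of Orbis, so Noa controls Orbis.
No other company's threshold is met.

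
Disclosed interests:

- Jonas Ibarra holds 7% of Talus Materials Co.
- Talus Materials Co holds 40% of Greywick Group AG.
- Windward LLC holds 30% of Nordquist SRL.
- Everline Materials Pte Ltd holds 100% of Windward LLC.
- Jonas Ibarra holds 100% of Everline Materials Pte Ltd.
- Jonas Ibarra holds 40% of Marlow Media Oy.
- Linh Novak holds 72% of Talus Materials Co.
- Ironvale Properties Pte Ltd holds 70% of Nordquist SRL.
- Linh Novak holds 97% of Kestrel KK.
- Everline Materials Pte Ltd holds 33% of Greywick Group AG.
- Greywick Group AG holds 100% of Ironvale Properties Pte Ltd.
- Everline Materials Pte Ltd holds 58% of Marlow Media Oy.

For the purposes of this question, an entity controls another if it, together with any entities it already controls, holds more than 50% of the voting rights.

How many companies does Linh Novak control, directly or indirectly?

2

Linh holds 72% of Talus, so Linh controls Talus.
Linh holds 97% of Kestrel, so Linh controls Kestrel.
No other company's threshold is met.
Linh controls 2 companies.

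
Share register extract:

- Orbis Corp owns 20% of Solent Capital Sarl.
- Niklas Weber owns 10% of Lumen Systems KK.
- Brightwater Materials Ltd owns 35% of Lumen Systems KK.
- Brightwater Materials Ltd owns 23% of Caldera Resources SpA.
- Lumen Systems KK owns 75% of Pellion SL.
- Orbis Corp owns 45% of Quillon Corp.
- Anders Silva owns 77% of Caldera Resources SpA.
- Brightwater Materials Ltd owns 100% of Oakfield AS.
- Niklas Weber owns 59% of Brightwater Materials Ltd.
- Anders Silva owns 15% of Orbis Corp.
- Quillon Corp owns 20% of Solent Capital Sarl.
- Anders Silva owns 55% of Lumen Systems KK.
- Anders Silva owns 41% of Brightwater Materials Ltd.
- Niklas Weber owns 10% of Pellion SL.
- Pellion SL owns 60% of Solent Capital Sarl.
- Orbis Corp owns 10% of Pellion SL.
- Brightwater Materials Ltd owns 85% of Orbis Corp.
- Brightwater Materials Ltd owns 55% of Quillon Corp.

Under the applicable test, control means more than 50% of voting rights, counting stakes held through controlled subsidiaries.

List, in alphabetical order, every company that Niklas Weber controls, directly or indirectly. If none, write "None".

Brightwater Materials Ltd, Oakfield AS, Orbis Corp, Quillon Corp

Niklas holds 59% of Brightwater, so Niklas controls Brightwater.
Brightwater holds 100% of Oakfield, so Niklas controls Oakfield.
Brightwater holds 85% of Orbis, so Niklas controls Orbis.
Orbis and Brightwater together hold 45% + 55% = 100% of Quillon, so Niklas controls Quillon.
No other company's threshold is met.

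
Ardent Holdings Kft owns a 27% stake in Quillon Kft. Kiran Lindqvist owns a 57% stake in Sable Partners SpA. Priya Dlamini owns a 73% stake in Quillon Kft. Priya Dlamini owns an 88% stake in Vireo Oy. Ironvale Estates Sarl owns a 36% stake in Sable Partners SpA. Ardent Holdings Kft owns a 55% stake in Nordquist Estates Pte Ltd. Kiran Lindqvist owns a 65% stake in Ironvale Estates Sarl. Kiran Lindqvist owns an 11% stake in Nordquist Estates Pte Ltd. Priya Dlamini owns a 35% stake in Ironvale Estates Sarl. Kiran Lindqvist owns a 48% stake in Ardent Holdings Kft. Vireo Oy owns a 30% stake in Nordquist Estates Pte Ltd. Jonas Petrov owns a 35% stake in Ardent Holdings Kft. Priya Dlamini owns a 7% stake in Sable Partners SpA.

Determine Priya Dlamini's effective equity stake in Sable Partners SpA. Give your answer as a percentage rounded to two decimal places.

19.60%

Priya reaches Sable along 2 paths.
Direct stake: 7% = 7%.
Via Ironvale: 35% × 36% = 12.6%.
Total: 7% + 12.6% = 19.6%.
Rounded: 19.60%.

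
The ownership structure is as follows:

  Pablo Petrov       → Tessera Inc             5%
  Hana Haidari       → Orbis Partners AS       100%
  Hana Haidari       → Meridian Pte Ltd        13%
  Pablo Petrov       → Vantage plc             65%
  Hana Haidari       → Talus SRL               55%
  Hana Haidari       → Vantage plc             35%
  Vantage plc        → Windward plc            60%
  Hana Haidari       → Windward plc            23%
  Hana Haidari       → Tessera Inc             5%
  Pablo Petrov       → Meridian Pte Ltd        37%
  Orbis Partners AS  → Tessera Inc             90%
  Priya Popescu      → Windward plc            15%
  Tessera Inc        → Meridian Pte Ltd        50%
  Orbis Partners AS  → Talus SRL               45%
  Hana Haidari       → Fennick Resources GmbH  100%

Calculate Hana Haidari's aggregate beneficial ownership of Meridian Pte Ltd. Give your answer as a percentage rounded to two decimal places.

Hana reaches Meridian along 3 paths.
Direct stake: 13% = 13%.
Via Tessera: 5% × 50% = 2.5%.
Via Orbis → Tessera: 100% × 90% × 50% = 45%.
Total: 13% + 2.5% + 45% = 60.5%.
Rounded: 60.50%.

60.50%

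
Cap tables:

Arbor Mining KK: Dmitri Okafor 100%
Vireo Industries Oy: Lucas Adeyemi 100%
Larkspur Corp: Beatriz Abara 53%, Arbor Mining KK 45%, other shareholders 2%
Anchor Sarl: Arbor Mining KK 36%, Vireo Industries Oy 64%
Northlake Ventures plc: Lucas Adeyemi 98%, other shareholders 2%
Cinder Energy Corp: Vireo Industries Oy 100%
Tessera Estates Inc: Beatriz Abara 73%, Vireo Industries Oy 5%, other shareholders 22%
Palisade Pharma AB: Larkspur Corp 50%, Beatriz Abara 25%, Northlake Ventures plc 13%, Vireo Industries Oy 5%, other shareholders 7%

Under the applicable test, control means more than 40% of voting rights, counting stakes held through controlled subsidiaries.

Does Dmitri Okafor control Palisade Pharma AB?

Dmitri holds 100% of Arbor, so Dmitri controls Arbor.
Arbor holds 45% of Larkspur, so Dmitri controls Larkspur.
Larkspur holds 50% of Palisade, so Dmitri controls Palisade.

Yes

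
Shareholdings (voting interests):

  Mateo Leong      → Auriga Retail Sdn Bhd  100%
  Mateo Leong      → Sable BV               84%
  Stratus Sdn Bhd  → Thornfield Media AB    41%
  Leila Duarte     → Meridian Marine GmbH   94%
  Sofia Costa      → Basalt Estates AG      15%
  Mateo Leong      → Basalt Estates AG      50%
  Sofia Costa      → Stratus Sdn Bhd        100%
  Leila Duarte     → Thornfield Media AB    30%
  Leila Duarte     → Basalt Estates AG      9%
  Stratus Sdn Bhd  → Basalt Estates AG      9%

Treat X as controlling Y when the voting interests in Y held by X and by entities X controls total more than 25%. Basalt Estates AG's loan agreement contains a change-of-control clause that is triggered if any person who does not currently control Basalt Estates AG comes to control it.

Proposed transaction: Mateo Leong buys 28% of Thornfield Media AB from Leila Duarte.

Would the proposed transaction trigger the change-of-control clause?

The purchase adds only to Mateo's holdings (Leila's stake shrinks), so Mateo is the only person who could newly come to control Basalt.
Mateo holds 50% of Basalt, so Mateo controls Basalt.
So Mateo already controls Basalt before the transaction.
After the purchase, Mateo holds 28% of Thornfield directly, and Leila's stake falls to 2%.
Mateo controlled Basalt already, so this is not a new person acquiring control; every other person's position is unchanged or reduced.
No new person acquires control, so the clause is not triggered.

No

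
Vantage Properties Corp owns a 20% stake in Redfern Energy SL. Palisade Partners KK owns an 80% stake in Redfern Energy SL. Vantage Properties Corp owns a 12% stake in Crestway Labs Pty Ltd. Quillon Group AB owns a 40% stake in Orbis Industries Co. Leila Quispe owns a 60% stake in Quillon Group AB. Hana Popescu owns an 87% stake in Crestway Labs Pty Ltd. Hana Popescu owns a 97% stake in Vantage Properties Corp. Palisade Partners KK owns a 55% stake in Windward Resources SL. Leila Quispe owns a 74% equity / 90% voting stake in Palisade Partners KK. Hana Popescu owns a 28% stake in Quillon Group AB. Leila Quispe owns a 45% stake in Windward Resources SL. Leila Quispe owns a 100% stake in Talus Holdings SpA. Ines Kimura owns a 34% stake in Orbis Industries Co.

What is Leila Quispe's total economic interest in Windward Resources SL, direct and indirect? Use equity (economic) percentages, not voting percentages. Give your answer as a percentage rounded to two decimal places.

Leila reaches Windward along 2 paths.
Via Palisade: 74% × 55% = 40.7%.
Direct stake: 45% = 45%.
Total: 40.7% + 45% = 85.7%.
Rounded: 85.70%.

85.70%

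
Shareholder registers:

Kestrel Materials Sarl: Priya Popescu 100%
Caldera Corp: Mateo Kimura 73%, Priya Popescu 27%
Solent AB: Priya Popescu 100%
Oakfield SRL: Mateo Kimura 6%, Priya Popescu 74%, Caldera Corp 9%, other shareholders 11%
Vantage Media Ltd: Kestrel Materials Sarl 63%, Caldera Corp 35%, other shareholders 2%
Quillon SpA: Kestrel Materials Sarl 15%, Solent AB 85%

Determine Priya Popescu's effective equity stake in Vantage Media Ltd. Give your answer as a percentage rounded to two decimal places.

72.45%

Priya reaches Vantage along 2 paths.
Via Kestrel: 100% × 63% = 63%.
Via Caldera: 27% × 35% = 9.45%.
Total: 63% + 9.45% = 72.45%.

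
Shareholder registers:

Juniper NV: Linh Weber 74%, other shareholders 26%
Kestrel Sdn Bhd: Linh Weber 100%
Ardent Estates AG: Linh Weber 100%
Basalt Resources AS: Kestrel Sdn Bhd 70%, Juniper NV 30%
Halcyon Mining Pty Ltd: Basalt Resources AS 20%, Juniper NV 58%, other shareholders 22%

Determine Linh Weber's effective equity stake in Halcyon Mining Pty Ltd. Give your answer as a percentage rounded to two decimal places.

Linh reaches Halcyon along 3 paths.
Via Kestrel → Basalt: 100% × 70% × 20% = 14%.
Via Juniper → Basalt: 74% × 30% × 20% = 4.44%.
Via Juniper: 74% × 58% = 42.92%.
Total: 14% + 4.44% + 42.92% = 61.36%.

61.36%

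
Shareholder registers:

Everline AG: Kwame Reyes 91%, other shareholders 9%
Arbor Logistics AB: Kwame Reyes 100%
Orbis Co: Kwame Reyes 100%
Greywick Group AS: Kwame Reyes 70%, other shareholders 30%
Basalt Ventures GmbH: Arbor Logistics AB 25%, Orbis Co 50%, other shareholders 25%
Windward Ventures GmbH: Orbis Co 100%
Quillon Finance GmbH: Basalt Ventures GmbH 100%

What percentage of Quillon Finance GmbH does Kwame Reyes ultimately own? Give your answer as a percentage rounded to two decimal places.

75.00%

Kwame reaches Quillon along 2 paths.
Via Arbor → Basalt: 100% × 25% × 100% = 25%.
Via Orbis → Basalt: 100% × 50% × 100% = 50%.
Total: 25% + 50% = 75%.
Rounded: 75.00%.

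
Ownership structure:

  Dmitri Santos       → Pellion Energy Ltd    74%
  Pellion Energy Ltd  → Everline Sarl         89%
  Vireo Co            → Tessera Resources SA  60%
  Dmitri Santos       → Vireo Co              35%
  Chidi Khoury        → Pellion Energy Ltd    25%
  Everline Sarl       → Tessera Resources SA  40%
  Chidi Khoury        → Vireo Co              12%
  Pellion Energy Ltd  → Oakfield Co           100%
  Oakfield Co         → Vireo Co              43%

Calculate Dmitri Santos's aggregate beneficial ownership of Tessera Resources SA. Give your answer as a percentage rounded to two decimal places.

Dmitri reaches Tessera along 3 paths.
Via Pellion → Everline: 74% × 89% × 40% = 26.344%.
Via Vireo: 35% × 60% = 21%.
Via Pellion → Oakfield → Vireo: 74% × 100% × 43% × 60% = 19.092%.
Total: 26.344% + 21% + 19.092% = 66.436%.
Rounded: 66.44%.

66.44%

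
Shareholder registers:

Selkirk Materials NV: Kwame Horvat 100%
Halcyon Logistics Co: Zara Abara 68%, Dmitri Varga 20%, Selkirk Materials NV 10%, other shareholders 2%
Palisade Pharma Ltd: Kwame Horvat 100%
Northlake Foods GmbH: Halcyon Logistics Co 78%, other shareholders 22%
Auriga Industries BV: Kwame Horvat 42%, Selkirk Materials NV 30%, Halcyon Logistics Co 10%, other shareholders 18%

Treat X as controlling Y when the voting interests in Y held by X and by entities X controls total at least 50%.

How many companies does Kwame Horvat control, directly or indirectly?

Kwame holds 100% of Selkirk, so Kwame controls Selkirk.
Kwame holds 100% of Palisade, so Kwame controls Palisade.
Kwame and Selkirk together hold 42% + 30% = 72% of Auriga, so Kwame controls Auriga.
No other company's threshold is met.
Kwame controls 3 companies.

3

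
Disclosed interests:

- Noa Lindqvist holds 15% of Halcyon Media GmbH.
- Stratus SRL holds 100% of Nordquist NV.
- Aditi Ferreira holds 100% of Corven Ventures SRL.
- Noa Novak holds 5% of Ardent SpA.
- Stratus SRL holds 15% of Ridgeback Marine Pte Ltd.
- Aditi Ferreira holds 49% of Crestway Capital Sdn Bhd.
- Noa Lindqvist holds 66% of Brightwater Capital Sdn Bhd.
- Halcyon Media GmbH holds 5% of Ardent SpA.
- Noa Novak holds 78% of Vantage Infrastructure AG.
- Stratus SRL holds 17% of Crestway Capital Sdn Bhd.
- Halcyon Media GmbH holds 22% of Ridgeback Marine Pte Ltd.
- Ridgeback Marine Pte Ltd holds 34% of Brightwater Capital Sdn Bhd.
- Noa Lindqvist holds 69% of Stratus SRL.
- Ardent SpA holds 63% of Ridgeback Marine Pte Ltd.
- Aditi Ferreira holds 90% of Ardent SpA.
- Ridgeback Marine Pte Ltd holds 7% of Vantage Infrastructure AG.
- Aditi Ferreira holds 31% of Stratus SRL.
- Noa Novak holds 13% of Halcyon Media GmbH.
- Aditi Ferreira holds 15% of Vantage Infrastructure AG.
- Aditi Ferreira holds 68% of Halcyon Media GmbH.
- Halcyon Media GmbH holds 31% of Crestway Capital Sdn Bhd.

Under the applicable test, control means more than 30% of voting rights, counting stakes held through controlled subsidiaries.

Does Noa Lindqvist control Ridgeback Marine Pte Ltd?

No

Noa Lindqvist holds 69% of Stratus, so Noa Lindqvist controls Stratus.
Stratus holds 100% of Nordquist, so Noa Lindqvist controls Nordquist.
Noa Lindqvist holds 66% of Brightwater, so Noa Lindqvist controls Brightwater.
In Ridgeback, Noa Lindqvist's side holds only 15%, not > 30%.
So Noa Lindqvist does not control Ridgeback.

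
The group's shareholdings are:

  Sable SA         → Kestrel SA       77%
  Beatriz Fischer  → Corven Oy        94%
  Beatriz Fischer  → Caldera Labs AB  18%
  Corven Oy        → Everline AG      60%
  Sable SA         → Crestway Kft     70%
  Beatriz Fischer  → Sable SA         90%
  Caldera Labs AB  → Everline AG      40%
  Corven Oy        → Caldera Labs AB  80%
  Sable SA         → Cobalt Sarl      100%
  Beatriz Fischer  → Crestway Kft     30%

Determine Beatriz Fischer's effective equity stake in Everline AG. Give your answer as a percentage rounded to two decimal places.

93.68%

Beatriz reaches Everline along 3 paths.
Via Corven: 94% × 60% = 56.4%.
Via Corven → Caldera: 94% × 80% × 40% = 30.08%.
Via Caldera: 18% × 40% = 7.2%.
Total: 56.4% + 30.08% + 7.2% = 93.68%.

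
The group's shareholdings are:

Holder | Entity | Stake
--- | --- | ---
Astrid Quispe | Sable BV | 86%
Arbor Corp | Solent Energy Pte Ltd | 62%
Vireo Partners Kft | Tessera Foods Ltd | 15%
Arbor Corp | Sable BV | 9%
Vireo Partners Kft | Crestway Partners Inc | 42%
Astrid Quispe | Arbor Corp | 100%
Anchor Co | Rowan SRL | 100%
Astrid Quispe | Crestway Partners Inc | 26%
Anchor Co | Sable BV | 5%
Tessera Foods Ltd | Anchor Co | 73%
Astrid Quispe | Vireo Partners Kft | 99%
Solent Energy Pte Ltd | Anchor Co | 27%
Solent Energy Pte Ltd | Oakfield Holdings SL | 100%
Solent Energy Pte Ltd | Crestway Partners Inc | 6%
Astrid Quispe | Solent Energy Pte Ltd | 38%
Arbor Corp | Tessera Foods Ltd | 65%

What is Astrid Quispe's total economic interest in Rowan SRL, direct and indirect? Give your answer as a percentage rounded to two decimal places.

Astrid reaches Rowan along 4 paths.
Via Solent → Anchor: 38% × 27% × 100% = 10.26%.
Via Arbor → Solent → Anchor: 100% × 62% × 27% × 100% = 16.74%.
Via Vireo → Tessera → Anchor: 99% × 15% × 73% × 100% = 10.8405%.
Via Arbor → Tessera → Anchor: 100% × 65% × 73% × 100% = 47.45%.
Total: 10.26% + 16.74% + 10.8405% + 47.45% = 85.2905%.
Rounded: 85.29%.

85.29%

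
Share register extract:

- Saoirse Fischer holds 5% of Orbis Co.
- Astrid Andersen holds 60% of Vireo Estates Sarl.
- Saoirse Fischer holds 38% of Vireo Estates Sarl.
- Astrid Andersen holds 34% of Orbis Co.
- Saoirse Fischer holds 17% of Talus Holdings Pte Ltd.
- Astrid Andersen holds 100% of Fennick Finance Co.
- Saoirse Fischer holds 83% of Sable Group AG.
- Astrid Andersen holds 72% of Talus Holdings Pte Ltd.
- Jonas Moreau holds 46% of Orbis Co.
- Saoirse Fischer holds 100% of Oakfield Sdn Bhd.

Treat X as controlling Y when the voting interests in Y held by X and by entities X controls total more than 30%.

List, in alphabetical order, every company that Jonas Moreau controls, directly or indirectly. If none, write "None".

Orbis Co

Jonas holds 46% of Orbis, so Jonas controls Orbis.
No other company's threshold is met.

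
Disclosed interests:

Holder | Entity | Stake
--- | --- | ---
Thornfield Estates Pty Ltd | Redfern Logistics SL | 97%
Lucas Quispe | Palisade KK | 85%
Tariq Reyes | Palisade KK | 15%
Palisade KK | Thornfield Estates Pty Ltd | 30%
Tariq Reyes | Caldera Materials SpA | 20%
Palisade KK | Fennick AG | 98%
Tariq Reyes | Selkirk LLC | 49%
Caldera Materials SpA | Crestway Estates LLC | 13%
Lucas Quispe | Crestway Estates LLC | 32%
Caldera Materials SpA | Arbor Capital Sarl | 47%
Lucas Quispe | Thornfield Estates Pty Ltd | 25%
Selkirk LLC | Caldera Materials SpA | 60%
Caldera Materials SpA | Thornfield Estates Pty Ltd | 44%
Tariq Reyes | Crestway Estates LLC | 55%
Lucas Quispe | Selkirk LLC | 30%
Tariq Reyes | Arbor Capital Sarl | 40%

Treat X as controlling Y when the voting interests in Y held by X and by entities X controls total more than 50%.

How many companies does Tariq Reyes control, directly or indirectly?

Tariq holds 55% of Crestway, so Tariq controls Crestway.
No other company's threshold is met.
Tariq controls 1 company.

1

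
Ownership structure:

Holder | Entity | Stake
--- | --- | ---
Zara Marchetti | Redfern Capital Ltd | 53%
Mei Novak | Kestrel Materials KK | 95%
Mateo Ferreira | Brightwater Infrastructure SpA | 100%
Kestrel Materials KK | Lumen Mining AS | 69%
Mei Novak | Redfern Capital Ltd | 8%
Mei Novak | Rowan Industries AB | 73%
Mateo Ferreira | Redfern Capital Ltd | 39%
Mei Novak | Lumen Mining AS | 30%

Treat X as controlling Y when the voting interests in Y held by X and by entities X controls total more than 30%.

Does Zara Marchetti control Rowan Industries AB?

No

Zara holds 53% of Redfern, so Zara controls Redfern.
Neither Zara nor any entity Zara controls holds any voting interest in Rowan.
So Zara does not control Rowan.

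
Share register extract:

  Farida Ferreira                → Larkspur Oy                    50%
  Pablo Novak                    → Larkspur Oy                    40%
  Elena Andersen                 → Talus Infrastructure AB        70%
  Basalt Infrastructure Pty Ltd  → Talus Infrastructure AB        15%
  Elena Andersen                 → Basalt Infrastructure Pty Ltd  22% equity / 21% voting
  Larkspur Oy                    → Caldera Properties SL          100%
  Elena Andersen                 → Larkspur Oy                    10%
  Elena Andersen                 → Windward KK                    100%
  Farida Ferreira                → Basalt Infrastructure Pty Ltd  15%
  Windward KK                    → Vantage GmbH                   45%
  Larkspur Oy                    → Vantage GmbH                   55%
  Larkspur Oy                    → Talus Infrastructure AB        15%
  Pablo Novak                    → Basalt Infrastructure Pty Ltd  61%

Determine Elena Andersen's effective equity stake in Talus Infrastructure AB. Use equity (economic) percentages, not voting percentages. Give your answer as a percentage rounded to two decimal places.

Elena reaches Talus along 3 paths.
Via Larkspur: 10% × 15% = 1.5%.
Direct stake: 70% = 70%.
Via Basalt: 22% × 15% = 3.3%.
Total: 1.5% + 70% + 3.3% = 74.8%.
Rounded: 74.80%.

74.80%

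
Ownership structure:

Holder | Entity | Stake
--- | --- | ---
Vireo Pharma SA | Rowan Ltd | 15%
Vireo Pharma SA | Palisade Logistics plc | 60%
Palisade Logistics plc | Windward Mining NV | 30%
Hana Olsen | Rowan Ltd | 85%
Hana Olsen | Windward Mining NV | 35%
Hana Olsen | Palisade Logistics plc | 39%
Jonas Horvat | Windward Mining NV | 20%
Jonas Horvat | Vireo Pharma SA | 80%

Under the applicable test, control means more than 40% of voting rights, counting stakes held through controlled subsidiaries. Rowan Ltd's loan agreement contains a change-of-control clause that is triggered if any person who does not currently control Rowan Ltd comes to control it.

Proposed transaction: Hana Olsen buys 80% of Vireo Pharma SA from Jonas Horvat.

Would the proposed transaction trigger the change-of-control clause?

The purchase adds only to Hana's holdings (Jonas's stake shrinks), so Hana is the only person who could newly come to control Rowan.
Hana holds 85% of Rowan, so Hana controls Rowan.
So Hana already controls Rowan before the transaction.
After the purchase, Hana holds 80% of Vireo directly, and Jonas's stake falls to 0%.
Hana controlled Rowan already, so this is not a new person acquiring control; every other person's position is unchanged or reduced.
No new person acquires control, so the clause is not triggered.

No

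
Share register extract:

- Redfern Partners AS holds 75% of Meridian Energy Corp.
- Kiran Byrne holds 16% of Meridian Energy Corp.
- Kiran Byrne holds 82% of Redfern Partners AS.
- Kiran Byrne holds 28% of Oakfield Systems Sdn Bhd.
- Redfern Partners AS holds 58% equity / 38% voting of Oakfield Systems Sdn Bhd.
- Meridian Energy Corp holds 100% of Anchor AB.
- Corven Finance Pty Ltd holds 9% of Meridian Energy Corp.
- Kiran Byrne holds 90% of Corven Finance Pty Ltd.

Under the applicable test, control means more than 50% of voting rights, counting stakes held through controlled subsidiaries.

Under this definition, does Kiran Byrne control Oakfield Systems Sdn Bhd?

Kiran holds 82% of Redfern, so Kiran controls Redfern.
Kiran and Redfern together hold 28% + 38% = 66% of Oakfield, so Kiran controls Oakfield.

Yes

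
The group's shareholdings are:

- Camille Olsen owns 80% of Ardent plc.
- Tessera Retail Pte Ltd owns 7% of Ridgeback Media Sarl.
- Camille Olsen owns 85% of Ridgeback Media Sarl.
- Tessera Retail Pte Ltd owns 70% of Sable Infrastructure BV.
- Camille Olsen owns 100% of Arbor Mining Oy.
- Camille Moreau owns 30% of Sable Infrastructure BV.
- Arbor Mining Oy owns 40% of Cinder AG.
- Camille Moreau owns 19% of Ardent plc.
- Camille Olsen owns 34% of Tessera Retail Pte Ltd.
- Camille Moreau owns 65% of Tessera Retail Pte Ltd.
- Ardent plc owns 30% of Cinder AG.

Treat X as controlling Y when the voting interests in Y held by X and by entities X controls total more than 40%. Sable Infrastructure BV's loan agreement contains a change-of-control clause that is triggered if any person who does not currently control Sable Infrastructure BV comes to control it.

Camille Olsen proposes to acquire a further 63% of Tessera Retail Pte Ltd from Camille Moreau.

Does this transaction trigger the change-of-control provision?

The purchase adds only to Camille Olsen's holdings (Camille Moreau's stake shrinks), so Camille Olsen is the only person who could newly come to control Sable.
Camille Olsen holds 100% of Arbor, so Camille Olsen controls Arbor.
Camille Olsen holds 80% of Ardent, so Camille Olsen controls Ardent.
Arbor and Ardent together hold 40% + 30% = 70% of Cinder, so Camille Olsen controls Cinder.
Camille Olsen holds 85% of Ridgeback, so Camille Olsen controls Ridgeback.
Neither Camille Olsen nor any entity Camille Olsen controls holds any voting interest in Sable.
So before the transaction, Camille Olsen does not control Sable.
After the purchase, Camille Olsen's direct stake in Tessera rises to 34% + 63% = 97%, and Camille Moreau's stake falls to 2%.
Camille Olsen holds 97% of Tessera, so Camille Olsen controls Tessera.
Tessera holds 70% of Sable, so Camille Olsen controls Sable.
Camille Olsen did not control Sable before and does after, so the clause is triggered.

Yes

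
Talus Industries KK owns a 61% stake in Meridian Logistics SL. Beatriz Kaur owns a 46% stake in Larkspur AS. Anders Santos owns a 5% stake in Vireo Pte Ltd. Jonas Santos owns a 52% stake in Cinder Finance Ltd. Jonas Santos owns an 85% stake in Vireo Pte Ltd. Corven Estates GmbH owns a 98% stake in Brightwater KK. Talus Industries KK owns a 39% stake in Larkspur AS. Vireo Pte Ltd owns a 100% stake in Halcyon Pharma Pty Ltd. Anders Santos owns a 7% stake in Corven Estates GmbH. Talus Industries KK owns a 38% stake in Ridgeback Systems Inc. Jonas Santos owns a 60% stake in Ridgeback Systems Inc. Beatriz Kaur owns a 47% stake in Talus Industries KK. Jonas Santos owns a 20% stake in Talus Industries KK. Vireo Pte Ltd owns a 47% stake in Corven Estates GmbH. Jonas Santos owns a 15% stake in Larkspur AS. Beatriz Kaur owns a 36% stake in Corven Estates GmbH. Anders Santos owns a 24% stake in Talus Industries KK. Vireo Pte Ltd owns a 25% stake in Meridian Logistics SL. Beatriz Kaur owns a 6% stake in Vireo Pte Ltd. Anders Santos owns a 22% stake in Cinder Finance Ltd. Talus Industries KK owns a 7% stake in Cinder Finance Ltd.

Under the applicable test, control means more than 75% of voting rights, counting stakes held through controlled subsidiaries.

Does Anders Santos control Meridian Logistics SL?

No

Anders's largest direct stake is 24% in Talus, which does not meet the threshold, so Anders controls no company.
Neither Anders nor any entity Anders controls holds any voting interest in Meridian.
So Anders does not control Meridian.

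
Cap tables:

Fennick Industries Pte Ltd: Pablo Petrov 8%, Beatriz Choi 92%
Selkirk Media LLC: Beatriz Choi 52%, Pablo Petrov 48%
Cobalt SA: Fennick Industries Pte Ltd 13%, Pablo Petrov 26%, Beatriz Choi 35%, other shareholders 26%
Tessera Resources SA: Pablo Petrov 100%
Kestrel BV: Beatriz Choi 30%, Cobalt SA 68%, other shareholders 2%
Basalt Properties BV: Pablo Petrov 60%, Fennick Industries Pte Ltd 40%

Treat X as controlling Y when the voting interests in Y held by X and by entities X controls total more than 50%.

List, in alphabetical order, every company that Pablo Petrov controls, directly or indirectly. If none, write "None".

Basalt Properties BV, Tessera Resources SA

Pablo holds 100% of Tessera, so Pablo controls Tessera.
Pablo holds 60% of Basalt, so Pablo controls Basalt.
No other company's threshold is met.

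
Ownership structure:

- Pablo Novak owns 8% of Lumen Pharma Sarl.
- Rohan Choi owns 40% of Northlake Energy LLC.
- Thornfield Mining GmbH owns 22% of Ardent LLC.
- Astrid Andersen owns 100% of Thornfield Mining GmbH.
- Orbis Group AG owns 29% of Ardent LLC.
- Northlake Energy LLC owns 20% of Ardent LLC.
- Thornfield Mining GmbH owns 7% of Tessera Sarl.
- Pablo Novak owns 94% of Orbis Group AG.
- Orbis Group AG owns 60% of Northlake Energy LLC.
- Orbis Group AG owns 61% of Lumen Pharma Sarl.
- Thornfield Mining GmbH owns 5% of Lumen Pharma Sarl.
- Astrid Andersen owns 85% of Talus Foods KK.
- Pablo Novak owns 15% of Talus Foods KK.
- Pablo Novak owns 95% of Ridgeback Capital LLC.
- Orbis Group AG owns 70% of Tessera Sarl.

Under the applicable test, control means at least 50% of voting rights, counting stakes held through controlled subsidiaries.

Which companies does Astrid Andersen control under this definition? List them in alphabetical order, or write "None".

Astrid holds 85% of Talus, so Astrid controls Talus.
Astrid holds 100% of Thornfield, so Astrid controls Thornfield.
No other company's threshold is met.

Talus Foods KK, Thornfield Mining GmbH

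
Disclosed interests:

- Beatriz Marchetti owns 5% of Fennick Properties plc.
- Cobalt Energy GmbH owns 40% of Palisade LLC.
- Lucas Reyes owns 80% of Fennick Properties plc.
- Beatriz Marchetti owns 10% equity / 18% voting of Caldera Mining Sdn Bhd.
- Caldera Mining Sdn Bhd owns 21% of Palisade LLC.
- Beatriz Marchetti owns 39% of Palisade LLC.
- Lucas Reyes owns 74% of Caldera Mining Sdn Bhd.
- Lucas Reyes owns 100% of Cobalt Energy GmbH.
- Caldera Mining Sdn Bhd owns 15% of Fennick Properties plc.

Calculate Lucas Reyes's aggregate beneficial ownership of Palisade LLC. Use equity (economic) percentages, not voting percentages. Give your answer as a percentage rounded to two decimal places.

Lucas reaches Palisade along 2 paths.
Via Caldera: 74% × 21% = 15.54%.
Via Cobalt: 100% × 40% = 40%.
Total: 15.54% + 40% = 55.54%.

55.54%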